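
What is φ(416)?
192

416 = 2^5 × 13
φ(n) = n × ∏(1 - 1/p) for each prime p dividing n
φ(416) = 416 × (1 - 1/2) × (1 - 1/13) = 192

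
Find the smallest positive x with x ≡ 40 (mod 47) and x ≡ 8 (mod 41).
1074

Using Chinese Remainder Theorem:
M = 47 × 41 = 1927
M1 = 41, M2 = 47
y1 = 41^(-1) mod 47 = 39
y2 = 47^(-1) mod 41 = 7
x = (40×41×39 + 8×47×7) mod 1927 = 1074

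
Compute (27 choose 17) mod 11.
0

Using Lucas' theorem:
Write n=27 and k=17 in base 11:
n in base 11: [2, 5]
k in base 11: [1, 6]
C(27,17) mod 11 = ∏ C(n_i, k_i) mod 11
Digit binomials (mod 11): C(2,1) = 2; C(5,6) = 0 (k_i > n_i)
Product: 2 × 0 = 0 ≡ 0 (mod 11)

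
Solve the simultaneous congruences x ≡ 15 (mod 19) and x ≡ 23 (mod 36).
167

Using Chinese Remainder Theorem:
M = 19 × 36 = 684
M1 = 36, M2 = 19
y1 = 36^(-1) mod 19 = 9
y2 = 19^(-1) mod 36 = 19
x = (15×36×9 + 23×19×19) mod 684 = 167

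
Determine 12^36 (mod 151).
148

Repeated squaring. Binary of 36 = 100100.
12^1 ≡ 12 (mod 151); 12^2 ≡ 144 (mod 151); 12^4 ≡ 49 (mod 151); 12^8 ≡ 136 (mod 151); 12^16 ≡ 74 (mod 151); 12^32 ≡ 40 (mod 151)
12^36 = 12^4 × 12^32 ≡ 148 (mod 151)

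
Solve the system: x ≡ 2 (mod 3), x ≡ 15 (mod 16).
47

Using Chinese Remainder Theorem:
M = 3 × 16 = 48
M1 = 16, M2 = 3
y1 = 16^(-1) mod 3 = 1
y2 = 3^(-1) mod 16 = 11
x = (2×16×1 + 15×3×11) mod 48 = 47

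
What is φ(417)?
276

417 = 3 × 139
φ(n) = n × ∏(1 - 1/p) for each prime p dividing n
φ(417) = 417 × (1 - 1/3) × (1 - 1/139) = 276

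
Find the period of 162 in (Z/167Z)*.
83

167 is prime, so ord(162) divides φ(167) = 166.
Divisors of 166: 1, 2, 83, 166.
Repeated squaring: 162^1 ≡ 162, 162^2 ≡ 25, 162^4 ≡ 124, 162^8 ≡ 12, 162^16 ≡ 144, 162^32 ≡ 28, 162^64 ≡ 116, 162^128 ≡ 96 (mod 167).
Test 162^d mod 167 for each divisor d in increasing order:
162^1 ≡ 162
162^2 ≡ 25
162^83 = 162^64·162^16·162^2·162^1 ≡ 1  ← first divisor giving 1
The order is 83.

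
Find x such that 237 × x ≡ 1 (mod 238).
237

gcd(237, 238) = 1, so the inverse exists.
Extended Euclidean algorithm on (238, 237):
238 = 1 × 237 + 1  ⟹  1 = (1)·238 + (-1)·237
So (-1)·237 ≡ 1 (mod 238), i.e. 237^(-1) ≡ -1 ≡ 237 (mod 238).
Check: 237 × 237 = 56169 ≡ 1 (mod 238)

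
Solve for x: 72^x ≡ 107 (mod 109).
33

Baby-step giant-step with step n = ⌈√109⌉ = 11.
Baby steps 72^j mod 109 (j:value) for j=0..10: 0:1, 1:72, 2:61, 3:32, 4:15, 5:99, 6:43, 7:44, 8:7, 9:68, 10:100.
Giant-step multiplier: 72^(-11) ≡ 72^(108-11) = 72^97 ≡ 91 (mod 109).
Giant steps γ_i = 107·91^i mod 109: γ_0=107, γ_1=36, γ_2=6, γ_3=1 (in table at j=0).
x = i·n + j = 3·11 + 0 = 33.
Check: 72^33 ≡ 107 (mod 109).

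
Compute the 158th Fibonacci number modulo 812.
293

Matrix identity: Q^n = [[F_(n+1), F_n], [F_n, F_(n-1)]] with Q = [[1,1],[1,0]].
n = 158 = 10011110₂. Square-and-multiply, entries mod 812:
Q^1 = [[1,1],[1,0]]
Q^2 = (Q^1)² = [[2,1],[1,1]]
Q^4 = (Q^2)² = [[5,3],[3,2]]
Q^9 = (Q^4)²·Q = [[55,34],[34,21]]
Q^19 = (Q^9)²·Q = [[269,121],[121,148]]
Q^39 = (Q^19)²·Q = [[231,118],[118,113]]
Q^79 = (Q^39)²·Q = [[693,701],[701,804]]
Q^158 = (Q^79)² = [[498,293],[293,205]]
F_158 mod 812 = Q^158[0][1] = 293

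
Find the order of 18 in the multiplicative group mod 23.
11

23 is prime, so ord(18) divides φ(23) = 22.
Divisors of 22: 1, 2, 11, 22.
Repeated squaring: 18^1 ≡ 18, 18^2 ≡ 2, 18^4 ≡ 4, 18^8 ≡ 16, 18^16 ≡ 3 (mod 23).
Test 18^d mod 23 for each divisor d in increasing order:
18^1 ≡ 18
18^2 ≡ 2
18^11 = 18^8·18^2·18^1 ≡ 1  ← first divisor giving 1
The order is 11.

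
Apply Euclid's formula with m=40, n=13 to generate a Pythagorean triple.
(1431, 1040, 1769)

Euclid's formula: a = m² - n², b = 2mn, c = m² + n²
m = 40, n = 13
a = 40² - 13² = 1600 - 169 = 1431
b = 2 × 40 × 13 = 1040
c = 40² + 13² = 1600 + 169 = 1769
Verification: 1431² + 1040² = 2047761 + 1081600 = 3129361 = 1769² ✓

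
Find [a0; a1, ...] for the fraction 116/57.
[2; 28, 2]

Euclidean algorithm steps:
116 = 2 × 57 + 2
57 = 28 × 2 + 1
2 = 2 × 1 + 0
Continued fraction: [2; 28, 2]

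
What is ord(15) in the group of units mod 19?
18

19 is prime, so ord(15) divides φ(19) = 18.
Divisors of 18: 1, 2, 3, 6, 9, 18.
Repeated squaring: 15^1 ≡ 15, 15^2 ≡ 16, 15^4 ≡ 9, 15^8 ≡ 5, 15^16 ≡ 6 (mod 19).
Test 15^d mod 19 for each divisor d in increasing order:
15^1 ≡ 15
15^2 ≡ 16
15^3 = 15^2·15^1 ≡ 12
15^6 = 15^4·15^2 ≡ 11
15^9 = 15^8·15^1 ≡ 18
15^18 = 15^16·15^2 ≡ 1  ← first divisor giving 1
The order is 18.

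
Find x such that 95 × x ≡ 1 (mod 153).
29

gcd(95, 153) = 1, so the inverse exists.
Extended Euclidean algorithm on (153, 95):
153 = 1 × 95 + 58  ⟹  58 = (1)·153 + (-1)·95
95 = 1 × 58 + 37  ⟹  37 = (-1)·153 + (2)·95
58 = 1 × 37 + 21  ⟹  21 = (2)·153 + (-3)·95
37 = 1 × 21 + 16  ⟹  16 = (-3)·153 + (5)·95
21 = 1 × 16 + 5  ⟹  5 = (5)·153 + (-8)·95
16 = 3 × 5 + 1  ⟹  1 = (-18)·153 + (29)·95
So (29)·95 ≡ 1 (mod 153), i.e. 95^(-1) ≡ 29 (mod 153).
Check: 95 × 29 = 2755 ≡ 1 (mod 153)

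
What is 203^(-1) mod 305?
302

gcd(203, 305) = 1, so the inverse exists.
Extended Euclidean algorithm on (305, 203):
305 = 1 × 203 + 102  ⟹  102 = (1)·305 + (-1)·203
203 = 1 × 102 + 101  ⟹  101 = (-1)·305 + (2)·203
102 = 1 × 101 + 1  ⟹  1 = (2)·305 + (-3)·203
So (-3)·203 ≡ 1 (mod 305), i.e. 203^(-1) ≡ -3 ≡ 302 (mod 305).
Check: 203 × 302 = 61306 ≡ 1 (mod 305)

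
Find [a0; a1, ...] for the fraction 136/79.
[1; 1, 2, 1, 1, 2, 4]

Euclidean algorithm steps:
136 = 1 × 79 + 57
79 = 1 × 57 + 22
57 = 2 × 22 + 13
22 = 1 × 13 + 9
13 = 1 × 9 + 4
9 = 2 × 4 + 1
4 = 4 × 1 + 0
Continued fraction: [1; 1, 2, 1, 1, 2, 4]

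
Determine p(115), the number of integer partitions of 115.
1064144451

p(n) counts ways to write n as a sum of positive integers (order ignored).
Euler's pentagonal recurrence: p(k) = p(k-1) + p(k-2) - p(k-5) - p(k-7) + p(k-12) + p(k-15) - ... (offsets j(3j∓1)/2, signs ++--, p(0)=1, p(<0)=0).
DP table for k = 0..114: p(0)=1, p(1)=1, p(2)=2, p(3)=3, p(4)=5, p(5)=7, p(6)=11, p(7)=15, p(8)=22, p(9)=30, p(10)=42, p(11)=56, p(12)=77, p(13)=101, p(14)=135, p(15)=176, p(16)=231, p(17)=297, p(18)=385, p(19)=490, p(20)=627, p(21)=792, p(22)=1002, p(23)=1255, p(24)=1575, p(25)=1958, p(26)=2436, p(27)=3010, p(28)=3718, p(29)=4565, p(30)=5604, p(31)=6842, p(32)=8349, p(33)=10143, p(34)=12310, p(35)=14883, p(36)=17977, p(37)=21637, p(38)=26015, p(39)=31185, p(40)=37338, p(41)=44583, p(42)=53174, p(43)=63261, p(44)=75175, p(45)=89134, p(46)=105558, p(47)=124754, p(48)=147273, p(49)=173525, p(50)=204226, p(51)=239943, p(52)=281589, p(53)=329931, p(54)=386155, p(55)=451276, p(56)=526823, p(57)=614154, p(58)=715220, p(59)=831820, p(60)=966467, p(61)=1121505, p(62)=1300156, p(63)=1505499, p(64)=1741630, p(65)=2012558, p(66)=2323520, p(67)=2679689, p(68)=3087735, p(69)=3554345, p(70)=4087968, p(71)=4697205, p(72)=5392783, p(73)=6185689, p(74)=7089500, p(75)=8118264, p(76)=9289091, p(77)=10619863, p(78)=12132164, p(79)=13848650, p(80)=15796476, p(81)=18004327, p(82)=20506255, p(83)=23338469, p(84)=26543660, p(85)=30167357, p(86)=34262962, p(87)=38887673, p(88)=44108109, p(89)=49995925, p(90)=56634173, p(91)=64112359, p(92)=72533807, p(93)=82010177, p(94)=92669720, p(95)=104651419, p(96)=118114304, p(97)=133230930, p(98)=150198136, p(99)=169229875, p(100)=190569292, p(101)=214481126, p(102)=241265379, p(103)=271248950, p(104)=304801365, p(105)=342325709, p(106)=384276336, p(107)=431149389, p(108)=483502844, p(109)=541946240, p(110)=607163746, p(111)=679903203, p(112)=761002156, p(113)=851376628, p(114)=952050665.
Final step: p(115) = p(114) + p(113) - p(110) - p(108) + p(103) + p(100) - p(93) - p(89) + p(80) + p(75) - p(64) - p(58) + p(45) + p(38) - p(23) - p(15)
= 952050665 + 851376628 - 607163746 - 483502844 + 271248950 + 190569292 - 82010177 - 49995925 + 15796476 + 8118264 - 1741630 - 715220 + 89134 + 26015 - 1255 - 176
= 1064144451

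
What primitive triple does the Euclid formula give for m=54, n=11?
(2795, 1188, 3037)

Euclid's formula: a = m² - n², b = 2mn, c = m² + n²
m = 54, n = 11
a = 54² - 11² = 2916 - 121 = 2795
b = 2 × 54 × 11 = 1188
c = 54² + 11² = 2916 + 121 = 3037
Verification: 2795² + 1188² = 7812025 + 1411344 = 9223369 = 3037² ✓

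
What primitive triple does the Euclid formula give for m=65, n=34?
(3069, 4420, 5381)

Euclid's formula: a = m² - n², b = 2mn, c = m² + n²
m = 65, n = 34
a = 65² - 34² = 4225 - 1156 = 3069
b = 2 × 65 × 34 = 4420
c = 65² + 34² = 4225 + 1156 = 5381
Verification: 3069² + 4420² = 9418761 + 19536400 = 28955161 = 5381² ✓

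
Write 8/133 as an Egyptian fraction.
1/17 + 1/754 + 1/1704794

Greedy algorithm:
8/133: ceiling(133/8) = 17, use 1/17
3/2261: ceiling(2261/3) = 754, use 1/754
1/1704794: ceiling(1704794/1) = 1704794, use 1/1704794
Result: 8/133 = 1/17 + 1/754 + 1/1704794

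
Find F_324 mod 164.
44

Matrix identity: Q^n = [[F_(n+1), F_n], [F_n, F_(n-1)]] with Q = [[1,1],[1,0]].
n = 324 = 101000100₂. Square-and-multiply, entries mod 164:
Q^1 = [[1,1],[1,0]]
Q^2 = (Q^1)² = [[2,1],[1,1]]
Q^5 = (Q^2)²·Q = [[8,5],[5,3]]
Q^10 = (Q^5)² = [[89,55],[55,34]]
Q^20 = (Q^10)² = [[122,41],[41,81]]
Q^40 = (Q^20)² = [[1,123],[123,42]]
Q^81 = (Q^40)²·Q = [[83,42],[42,41]]
Q^162 = (Q^81)² = [[125,124],[124,1]]
Q^324 = (Q^162)² = [[5,44],[44,125]]
F_324 mod 164 = Q^324[0][1] = 44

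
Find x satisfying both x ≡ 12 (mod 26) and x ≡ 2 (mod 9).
38

Using Chinese Remainder Theorem:
M = 26 × 9 = 234
M1 = 9, M2 = 26
y1 = 9^(-1) mod 26 = 3
y2 = 26^(-1) mod 9 = 8
x = (12×9×3 + 2×26×8) mod 234 = 38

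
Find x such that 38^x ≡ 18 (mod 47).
44

Baby-step giant-step with step n = ⌈√47⌉ = 7.
Baby steps 38^j mod 47 (j:value) for j=0..6: 0:1, 1:38, 2:34, 3:23, 4:28, 5:30, 6:12.
Giant-step multiplier: 38^(-7) ≡ 38^(46-7) = 38^39 ≡ 10 (mod 47).
Giant steps γ_i = 18·10^i mod 47: γ_0=18, γ_1=39, γ_2=14, γ_3=46, γ_4=37, γ_5=41, γ_6=34 (in table at j=2).
x = i·n + j = 6·7 + 2 = 44.
Check: 38^44 ≡ 18 (mod 47).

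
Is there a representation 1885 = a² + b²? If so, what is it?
6² + 43² (a=6, b=43)

Factorization: 1885 = 5 × 13 × 29
By Fermat: n is sum of two squares iff every prime p ≡ 3 (mod 4) appears to even power.
All primes ≡ 3 (mod 4) appear to even power.
Search a = 0, 1, 2, … for 1885 - a² a perfect square: first hit at a = 6: 1885 - 36 = 1849 = 43².
1885 = 6² + 43² = 36 + 1849 ✓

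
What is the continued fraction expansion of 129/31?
[4; 6, 5]

Euclidean algorithm steps:
129 = 4 × 31 + 5
31 = 6 × 5 + 1
5 = 5 × 1 + 0
Continued fraction: [4; 6, 5]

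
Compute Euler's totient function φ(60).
16

60 = 2^2 × 3 × 5
φ(n) = n × ∏(1 - 1/p) for each prime p dividing n
φ(60) = 60 × (1 - 1/2) × (1 - 1/3) × (1 - 1/5) = 16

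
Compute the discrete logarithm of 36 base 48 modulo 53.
24

Baby-step giant-step with step n = ⌈√53⌉ = 8.
Baby steps 48^j mod 53 (j:value) for j=0..7: 0:1, 1:48, 2:25, 3:34, 4:42, 5:2, 6:43, 7:50.
Giant-step multiplier: 48^(-8) ≡ 48^(52-8) = 48^44 ≡ 46 (mod 53).
Giant steps γ_i = 36·46^i mod 53: γ_0=36, γ_1=13, γ_2=15, γ_3=1 (in table at j=0).
x = i·n + j = 3·8 + 0 = 24.
Check: 48^24 ≡ 36 (mod 53).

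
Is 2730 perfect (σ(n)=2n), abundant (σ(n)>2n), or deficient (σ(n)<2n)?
abundant

Proper divisors of 2730: sum = 1 + 2 + 3 + 5 + 6 + 7 + 10 + 13 + ... + 455 + 546 + 910 + 1365 (31 divisors) = 5334
Since 5334 > 2730, 2730 is abundant.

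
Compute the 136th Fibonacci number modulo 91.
49

Matrix identity: Q^n = [[F_(n+1), F_n], [F_n, F_(n-1)]] with Q = [[1,1],[1,0]].
n = 136 = 10001000₂. Square-and-multiply, entries mod 91:
Q^1 = [[1,1],[1,0]]
Q^2 = (Q^1)² = [[2,1],[1,1]]
Q^4 = (Q^2)² = [[5,3],[3,2]]
Q^8 = (Q^4)² = [[34,21],[21,13]]
Q^17 = (Q^8)²·Q = [[36,50],[50,77]]
Q^34 = (Q^17)² = [[65,8],[8,57]]
Q^68 = (Q^34)² = [[12,66],[66,37]]
Q^136 = (Q^68)² = [[41,49],[49,83]]
F_136 mod 91 = Q^136[0][1] = 49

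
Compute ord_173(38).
86

173 is prime, so ord(38) divides φ(173) = 172.
Divisors of 172: 1, 2, 4, 43, 86, 172.
Repeated squaring: 38^1 ≡ 38, 38^2 ≡ 60, 38^4 ≡ 140, 38^8 ≡ 51, 38^16 ≡ 6, 38^32 ≡ 36, 38^64 ≡ 85, 38^128 ≡ 132 (mod 173).
Test 38^d mod 173 for each divisor d in increasing order:
38^1 ≡ 38
38^2 ≡ 60
38^4 ≡ 140
38^43 = 38^32·38^8·38^2·38^1 ≡ 172
38^86 = 38^64·38^16·38^4·38^2 ≡ 1  ← first divisor giving 1
The order is 86.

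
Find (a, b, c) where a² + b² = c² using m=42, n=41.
(83, 3444, 3445)

Euclid's formula: a = m² - n², b = 2mn, c = m² + n²
m = 42, n = 41
a = 42² - 41² = 1764 - 1681 = 83
b = 2 × 42 × 41 = 3444
c = 42² + 41² = 1764 + 1681 = 3445
Verification: 83² + 3444² = 6889 + 11861136 = 11868025 = 3445² ✓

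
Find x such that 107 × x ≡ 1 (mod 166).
45

gcd(107, 166) = 1, so the inverse exists.
Extended Euclidean algorithm on (166, 107):
166 = 1 × 107 + 59  ⟹  59 = (1)·166 + (-1)·107
107 = 1 × 59 + 48  ⟹  48 = (-1)·166 + (2)·107
59 = 1 × 48 + 11  ⟹  11 = (2)·166 + (-3)·107
48 = 4 × 11 + 4  ⟹  4 = (-9)·166 + (14)·107
11 = 2 × 4 + 3  ⟹  3 = (20)·166 + (-31)·107
4 = 1 × 3 + 1  ⟹  1 = (-29)·166 + (45)·107
So (45)·107 ≡ 1 (mod 166), i.e. 107^(-1) ≡ 45 (mod 166).
Check: 107 × 45 = 4815 ≡ 1 (mod 166)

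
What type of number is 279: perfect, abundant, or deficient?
deficient

Proper divisors of 279: sum = 1 + 3 + 9 + 31 + 93 = 137
Since 137 < 279, 279 is deficient.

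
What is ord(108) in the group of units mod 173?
172

173 is prime, so ord(108) divides φ(173) = 172.
Divisors of 172: 1, 2, 4, 43, 86, 172.
Repeated squaring: 108^1 ≡ 108, 108^2 ≡ 73, 108^4 ≡ 139, 108^8 ≡ 118, 108^16 ≡ 84, 108^32 ≡ 136, 108^64 ≡ 158, 108^128 ≡ 52 (mod 173).
Test 108^d mod 173 for each divisor d in increasing order:
108^1 ≡ 108
108^2 ≡ 73
108^4 ≡ 139
108^43 = 108^32·108^8·108^2·108^1 ≡ 93
108^86 = 108^64·108^16·108^4·108^2 ≡ 172
108^172 = 108^128·108^32·108^8·108^4 ≡ 1  ← first divisor giving 1
The order is 172.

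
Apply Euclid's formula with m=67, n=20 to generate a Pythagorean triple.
(4089, 2680, 4889)

Euclid's formula: a = m² - n², b = 2mn, c = m² + n²
m = 67, n = 20
a = 67² - 20² = 4489 - 400 = 4089
b = 2 × 67 × 20 = 2680
c = 67² + 20² = 4489 + 400 = 4889
Verification: 4089² + 2680² = 16719921 + 7182400 = 23902321 = 4889² ✓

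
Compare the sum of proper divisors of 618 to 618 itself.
abundant

Proper divisors of 618: sum = 1 + 2 + 3 + 6 + 103 + 206 + 309 = 630
Since 630 > 618, 618 is abundant.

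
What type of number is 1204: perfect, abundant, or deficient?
abundant

Proper divisors of 1204: sum = 1 + 2 + 4 + 7 + 14 + 28 + 43 + 86 + 172 + 301 + 602 = 1260
Since 1260 > 1204, 1204 is abundant.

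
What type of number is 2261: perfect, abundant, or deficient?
deficient

Proper divisors of 2261: sum = 1 + 7 + 17 + 19 + 119 + 133 + 323 = 619
Since 619 < 2261, 2261 is deficient.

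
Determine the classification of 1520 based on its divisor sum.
abundant

Proper divisors of 1520: sum = 1 + 2 + 4 + 5 + 8 + 10 + 16 + 19 + ... + 190 + 304 + 380 + 760 (19 divisors) = 2200
Since 2200 > 1520, 1520 is abundant.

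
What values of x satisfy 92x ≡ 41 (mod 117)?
x ≡ 106 (mod 117)

gcd(92, 117) = 1, which divides 41, so solutions exist.
Find 92^(-1) mod 117 by the extended Euclidean algorithm:
117 = 1 × 92 + 25  ⟹  25 = (1)·117 + (-1)·92
92 = 3 × 25 + 17  ⟹  17 = (-3)·117 + (4)·92
25 = 1 × 17 + 8  ⟹  8 = (4)·117 + (-5)·92
17 = 2 × 8 + 1  ⟹  1 = (-11)·117 + (14)·92
So (14)·92 ≡ 1 (mod 117), i.e. 92^(-1) ≡ 14 (mod 117).
x ≡ 14 × 41 = 574 ≡ 106 (mod 117).
Check: 92 × 106 = 9752 ≡ 41 (mod 117).
Unique solution: x ≡ 106 (mod 117)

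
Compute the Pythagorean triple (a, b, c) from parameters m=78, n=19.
(5723, 2964, 6445)

Euclid's formula: a = m² - n², b = 2mn, c = m² + n²
m = 78, n = 19
a = 78² - 19² = 6084 - 361 = 5723
b = 2 × 78 × 19 = 2964
c = 78² + 19² = 6084 + 361 = 6445
Verification: 5723² + 2964² = 32752729 + 8785296 = 41538025 = 6445² ✓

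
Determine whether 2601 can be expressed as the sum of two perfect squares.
0² + 51² (a=0, b=51)

Factorization: 2601 = 3^2 × 17^2
By Fermat: n is sum of two squares iff every prime p ≡ 3 (mod 4) appears to even power.
All primes ≡ 3 (mod 4) appear to even power.
Search a = 0, 1, 2, … for 2601 - a² a perfect square: first hit at a = 0: 2601 - 0 = 2601 = 51².
2601 = 0² + 51² = 0 + 2601 ✓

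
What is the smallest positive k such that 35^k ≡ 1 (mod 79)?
78

79 is prime, so ord(35) divides φ(79) = 78.
Divisors of 78: 1, 2, 3, 6, 13, 26, 39, 78.
Repeated squaring: 35^1 ≡ 35, 35^2 ≡ 40, 35^4 ≡ 20, 35^8 ≡ 5, 35^16 ≡ 25, 35^32 ≡ 72, 35^64 ≡ 49 (mod 79).
Test 35^d mod 79 for each divisor d in increasing order:
35^1 ≡ 35
35^2 ≡ 40
35^3 = 35^2·35^1 ≡ 57
35^6 = 35^4·35^2 ≡ 10
35^13 = 35^8·35^4·35^1 ≡ 24
35^26 = 35^16·35^8·35^2 ≡ 23
35^39 = 35^32·35^4·35^2·35^1 ≡ 78
35^78 = 35^64·35^8·35^4·35^2 ≡ 1  ← first divisor giving 1
The order is 78.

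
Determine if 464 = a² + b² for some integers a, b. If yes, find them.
8² + 20² (a=8, b=20)

Factorization: 464 = 2^4 × 29
By Fermat: n is sum of two squares iff every prime p ≡ 3 (mod 4) appears to even power.
All primes ≡ 3 (mod 4) appear to even power.
Search a = 0, 1, 2, … for 464 - a² a perfect square: first hit at a = 8: 464 - 64 = 400 = 20².
464 = 8² + 20² = 64 + 400 ✓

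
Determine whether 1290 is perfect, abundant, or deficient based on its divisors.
abundant

Proper divisors of 1290: sum = 1 + 2 + 3 + 5 + 6 + 10 + 15 + 30 + 43 + 86 + 129 + 215 + 258 + 430 + 645 = 1878
Since 1878 > 1290, 1290 is abundant.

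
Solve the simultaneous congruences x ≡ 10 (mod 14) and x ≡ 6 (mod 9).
24

Using Chinese Remainder Theorem:
M = 14 × 9 = 126
M1 = 9, M2 = 14
y1 = 9^(-1) mod 14 = 11
y2 = 14^(-1) mod 9 = 2
x = (10×9×11 + 6×14×2) mod 126 = 24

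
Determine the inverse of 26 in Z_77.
3

gcd(26, 77) = 1, so the inverse exists.
Extended Euclidean algorithm on (77, 26):
77 = 2 × 26 + 25  ⟹  25 = (1)·77 + (-2)·26
26 = 1 × 25 + 1  ⟹  1 = (-1)·77 + (3)·26
So (3)·26 ≡ 1 (mod 77), i.e. 26^(-1) ≡ 3 (mod 77).
Check: 26 × 3 = 78 ≡ 1 (mod 77)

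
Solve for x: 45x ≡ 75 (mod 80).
x ≡ 7 (mod 16)

gcd(45, 80) = 5, which divides 75, so solutions exist.
Divide through by 5: 9x ≡ 15 (mod 16).
Find 9^(-1) mod 16 by the extended Euclidean algorithm:
16 = 1 × 9 + 7  ⟹  7 = (1)·16 + (-1)·9
9 = 1 × 7 + 2  ⟹  2 = (-1)·16 + (2)·9
7 = 3 × 2 + 1  ⟹  1 = (4)·16 + (-7)·9
So (-7)·9 ≡ 1 (mod 16), i.e. 9^(-1) ≡ -7 ≡ 9 (mod 16).
x ≡ 9 × 15 = 135 ≡ 7 (mod 16).
Check: 45 × 7 = 315 ≡ 75 (mod 80).
x ≡ 7 (mod 16), giving 5 solutions mod 80.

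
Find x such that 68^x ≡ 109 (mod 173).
148

Baby-step giant-step with step n = ⌈√173⌉ = 14.
Baby steps 68^j mod 173 (j:value) for j=0..13: 0:1, 1:68, 2:126, 3:91, 4:133, 5:48, 6:150, 7:166, 8:43, 9:156, 10:55, 11:107, 12:10, 13:161.
Giant-step multiplier: 68^(-14) ≡ 68^(172-14) = 68^158 ≡ 113 (mod 173).
Giant steps γ_i = 109·113^i mod 173: γ_0=109, γ_1=34, γ_2=36, γ_3=89, γ_4=23, γ_5=4, γ_6=106, γ_7=41, γ_8=135, γ_9=31, γ_10=43 (in table at j=8).
x = i·n + j = 10·14 + 8 = 148.
Check: 68^148 ≡ 109 (mod 173).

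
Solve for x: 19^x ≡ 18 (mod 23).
14

Baby-step giant-step with step n = ⌈√23⌉ = 5.
Baby steps 19^j mod 23 (j:value) for j=0..4: 0:1, 1:19, 2:16, 3:5, 4:3.
Giant-step multiplier: 19^(-5) ≡ 19^(22-5) = 19^17 ≡ 21 (mod 23).
Giant steps γ_i = 18·21^i mod 23: γ_0=18, γ_1=10, γ_2=3 (in table at j=4).
x = i·n + j = 2·5 + 4 = 14.
Check: 19^14 ≡ 18 (mod 23).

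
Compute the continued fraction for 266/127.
[2; 10, 1, 1, 2, 2]

Euclidean algorithm steps:
266 = 2 × 127 + 12
127 = 10 × 12 + 7
12 = 1 × 7 + 5
7 = 1 × 5 + 2
5 = 2 × 2 + 1
2 = 2 × 1 + 0
Continued fraction: [2; 10, 1, 1, 2, 2]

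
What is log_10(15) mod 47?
35

Baby-step giant-step with step n = ⌈√47⌉ = 7.
Baby steps 10^j mod 47 (j:value) for j=0..6: 0:1, 1:10, 2:6, 3:13, 4:36, 5:31, 6:28.
Giant-step multiplier: 10^(-7) ≡ 10^(46-7) = 10^39 ≡ 23 (mod 47).
Giant steps γ_i = 15·23^i mod 47: γ_0=15, γ_1=16, γ_2=39, γ_3=4, γ_4=45, γ_5=1 (in table at j=0).
x = i·n + j = 5·7 + 0 = 35.
Check: 10^35 ≡ 15 (mod 47).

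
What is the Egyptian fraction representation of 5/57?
1/12 + 1/228

Greedy algorithm:
5/57: ceiling(57/5) = 12, use 1/12
1/228: ceiling(228/1) = 228, use 1/228
Result: 5/57 = 1/12 + 1/228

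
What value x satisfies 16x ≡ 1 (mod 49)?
46

gcd(16, 49) = 1, so the inverse exists.
Extended Euclidean algorithm on (49, 16):
49 = 3 × 16 + 1  ⟹  1 = (1)·49 + (-3)·16
So (-3)·16 ≡ 1 (mod 49), i.e. 16^(-1) ≡ -3 ≡ 46 (mod 49).
Check: 16 × 46 = 736 ≡ 1 (mod 49)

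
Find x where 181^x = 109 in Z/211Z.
138

Baby-step giant-step with step n = ⌈√211⌉ = 15.
Baby steps 181^j mod 211 (j:value) for j=0..14: 0:1, 1:181, 2:56, 3:8, 4:182, 5:26, 6:64, 7:190, 8:208, 9:90, 10:43, 11:187, 12:87, 13:133, 14:19.
Giant-step multiplier: 181^(-15) ≡ 181^(210-15) = 181^195 ≡ 67 (mod 211).
Giant steps γ_i = 109·67^i mod 211: γ_0=109, γ_1=129, γ_2=203, γ_3=97, γ_4=169, γ_5=140, γ_6=96, γ_7=102, γ_8=82, γ_9=8 (in table at j=3).
x = i·n + j = 9·15 + 3 = 138.
Check: 181^138 ≡ 109 (mod 211).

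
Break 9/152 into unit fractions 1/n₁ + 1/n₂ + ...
1/17 + 1/2584

Greedy algorithm:
9/152: ceiling(152/9) = 17, use 1/17
1/2584: ceiling(2584/1) = 2584, use 1/2584
Result: 9/152 = 1/17 + 1/2584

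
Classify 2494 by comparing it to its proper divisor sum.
deficient

Proper divisors of 2494: sum = 1 + 2 + 29 + 43 + 58 + 86 + 1247 = 1466
Since 1466 < 2494, 2494 is deficient.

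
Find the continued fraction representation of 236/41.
[5; 1, 3, 10]

Euclidean algorithm steps:
236 = 5 × 41 + 31
41 = 1 × 31 + 10
31 = 3 × 10 + 1
10 = 10 × 1 + 0
Continued fraction: [5; 1, 3, 10]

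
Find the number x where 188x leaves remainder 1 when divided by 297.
188

gcd(188, 297) = 1, so the inverse exists.
Extended Euclidean algorithm on (297, 188):
297 = 1 × 188 + 109  ⟹  109 = (1)·297 + (-1)·188
188 = 1 × 109 + 79  ⟹  79 = (-1)·297 + (2)·188
109 = 1 × 79 + 30  ⟹  30 = (2)·297 + (-3)·188
79 = 2 × 30 + 19  ⟹  19 = (-5)·297 + (8)·188
30 = 1 × 19 + 11  ⟹  11 = (7)·297 + (-11)·188
19 = 1 × 11 + 8  ⟹  8 = (-12)·297 + (19)·188
11 = 1 × 8 + 3  ⟹  3 = (19)·297 + (-30)·188
8 = 2 × 3 + 2  ⟹  2 = (-50)·297 + (79)·188
3 = 1 × 2 + 1  ⟹  1 = (69)·297 + (-109)·188
So (-109)·188 ≡ 1 (mod 297), i.e. 188^(-1) ≡ -109 ≡ 188 (mod 297).
Check: 188 × 188 = 35344 ≡ 1 (mod 297)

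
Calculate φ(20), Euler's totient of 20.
8

20 = 2^2 × 5
φ(n) = n × ∏(1 - 1/p) for each prime p dividing n
φ(20) = 20 × (1 - 1/2) × (1 - 1/5) = 8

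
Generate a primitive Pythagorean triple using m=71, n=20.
(4641, 2840, 5441)

Euclid's formula: a = m² - n², b = 2mn, c = m² + n²
m = 71, n = 20
a = 71² - 20² = 5041 - 400 = 4641
b = 2 × 71 × 20 = 2840
c = 71² + 20² = 5041 + 400 = 5441
Verification: 4641² + 2840² = 21538881 + 8065600 = 29604481 = 5441² ✓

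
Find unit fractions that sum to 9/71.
1/8 + 1/568

Greedy algorithm:
9/71: ceiling(71/9) = 8, use 1/8
1/568: ceiling(568/1) = 568, use 1/568
Result: 9/71 = 1/8 + 1/568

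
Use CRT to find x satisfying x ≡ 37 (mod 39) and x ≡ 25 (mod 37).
1246

Using Chinese Remainder Theorem:
M = 39 × 37 = 1443
M1 = 37, M2 = 39
y1 = 37^(-1) mod 39 = 19
y2 = 39^(-1) mod 37 = 19
x = (37×37×19 + 25×39×19) mod 1443 = 1246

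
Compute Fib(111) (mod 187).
155

Matrix identity: Q^n = [[F_(n+1), F_n], [F_n, F_(n-1)]] with Q = [[1,1],[1,0]].
n = 111 = 1101111₂. Square-and-multiply, entries mod 187:
Q^1 = [[1,1],[1,0]]
Q^3 = (Q^1)²·Q = [[3,2],[2,1]]
Q^6 = (Q^3)² = [[13,8],[8,5]]
Q^13 = (Q^6)²·Q = [[3,46],[46,144]]
Q^27 = (Q^13)²·Q = [[98,68],[68,30]]
Q^55 = (Q^27)²·Q = [[118,16],[16,102]]
Q^111 = (Q^55)²·Q = [[122,155],[155,154]]
F_111 mod 187 = Q^111[0][1] = 155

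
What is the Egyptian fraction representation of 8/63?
1/8 + 1/504

Greedy algorithm:
8/63: ceiling(63/8) = 8, use 1/8
1/504: ceiling(504/1) = 504, use 1/504
Result: 8/63 = 1/8 + 1/504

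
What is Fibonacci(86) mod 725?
523

Matrix identity: Q^n = [[F_(n+1), F_n], [F_n, F_(n-1)]] with Q = [[1,1],[1,0]].
n = 86 = 1010110₂. Square-and-multiply, entries mod 725:
Q^1 = [[1,1],[1,0]]
Q^2 = (Q^1)² = [[2,1],[1,1]]
Q^5 = (Q^2)²·Q = [[8,5],[5,3]]
Q^10 = (Q^5)² = [[89,55],[55,34]]
Q^21 = (Q^10)²·Q = [[311,71],[71,240]]
Q^43 = (Q^21)²·Q = [[233,262],[262,696]]
Q^86 = (Q^43)² = [[408,523],[523,610]]
F_86 mod 725 = Q^86[0][1] = 523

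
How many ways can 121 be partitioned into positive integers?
2056148051

p(n) counts ways to write n as a sum of positive integers (order ignored).
Euler's pentagonal recurrence: p(k) = p(k-1) + p(k-2) - p(k-5) - p(k-7) + p(k-12) + p(k-15) - ... (offsets j(3j∓1)/2, signs ++--, p(0)=1, p(<0)=0).
DP table for k = 0..120: p(0)=1, p(1)=1, p(2)=2, p(3)=3, p(4)=5, p(5)=7, p(6)=11, p(7)=15, p(8)=22, p(9)=30, p(10)=42, p(11)=56, p(12)=77, p(13)=101, p(14)=135, p(15)=176, p(16)=231, p(17)=297, p(18)=385, p(19)=490, p(20)=627, p(21)=792, p(22)=1002, p(23)=1255, p(24)=1575, p(25)=1958, p(26)=2436, p(27)=3010, p(28)=3718, p(29)=4565, p(30)=5604, p(31)=6842, p(32)=8349, p(33)=10143, p(34)=12310, p(35)=14883, p(36)=17977, p(37)=21637, p(38)=26015, p(39)=31185, p(40)=37338, p(41)=44583, p(42)=53174, p(43)=63261, p(44)=75175, p(45)=89134, p(46)=105558, p(47)=124754, p(48)=147273, p(49)=173525, p(50)=204226, p(51)=239943, p(52)=281589, p(53)=329931, p(54)=386155, p(55)=451276, p(56)=526823, p(57)=614154, p(58)=715220, p(59)=831820, p(60)=966467, p(61)=1121505, p(62)=1300156, p(63)=1505499, p(64)=1741630, p(65)=2012558, p(66)=2323520, p(67)=2679689, p(68)=3087735, p(69)=3554345, p(70)=4087968, p(71)=4697205, p(72)=5392783, p(73)=6185689, p(74)=7089500, p(75)=8118264, p(76)=9289091, p(77)=10619863, p(78)=12132164, p(79)=13848650, p(80)=15796476, p(81)=18004327, p(82)=20506255, p(83)=23338469, p(84)=26543660, p(85)=30167357, p(86)=34262962, p(87)=38887673, p(88)=44108109, p(89)=49995925, p(90)=56634173, p(91)=64112359, p(92)=72533807, p(93)=82010177, p(94)=92669720, p(95)=104651419, p(96)=118114304, p(97)=133230930, p(98)=150198136, p(99)=169229875, p(100)=190569292, p(101)=214481126, p(102)=241265379, p(103)=271248950, p(104)=304801365, p(105)=342325709, p(106)=384276336, p(107)=431149389, p(108)=483502844, p(109)=541946240, p(110)=607163746, p(111)=679903203, p(112)=761002156, p(113)=851376628, p(114)=952050665, p(115)=1064144451, p(116)=1188908248, p(117)=1327710076, p(118)=1482074143, p(119)=1653668665, p(120)=1844349560.
Final step: p(121) = p(120) + p(119) - p(116) - p(114) + p(109) + p(106) - p(99) - p(95) + p(86) + p(81) - p(70) - p(64) + p(51) + p(44) - p(29) - p(21) + p(4)
= 1844349560 + 1653668665 - 1188908248 - 952050665 + 541946240 + 384276336 - 169229875 - 104651419 + 34262962 + 18004327 - 4087968 - 1741630 + 239943 + 75175 - 4565 - 792 + 5
= 2056148051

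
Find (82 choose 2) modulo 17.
6

Using Lucas' theorem:
Write n=82 and k=2 in base 17:
n in base 17: [4, 14]
k in base 17: [0, 2]
C(82,2) mod 17 = ∏ C(n_i, k_i) mod 17
Digit binomials (mod 17): C(4,0) = 1; C(14,2) = 91 ≡ 6
Product: 1 × 6 = 6 ≡ 6 (mod 17)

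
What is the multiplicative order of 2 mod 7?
3

7 is prime, so ord(2) divides φ(7) = 6.
Divisors of 6: 1, 2, 3, 6.
Repeated squaring: 2^1 ≡ 2, 2^2 ≡ 4, 2^4 ≡ 2 (mod 7).
Test 2^d mod 7 for each divisor d in increasing order:
2^1 ≡ 2
2^2 ≡ 4
2^3 = 2^2·2^1 ≡ 1  ← first divisor giving 1
The order is 3.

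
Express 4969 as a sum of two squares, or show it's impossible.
37² + 60² (a=37, b=60)

Factorization: 4969 = 4969
By Fermat: n is sum of two squares iff every prime p ≡ 3 (mod 4) appears to even power.
All primes ≡ 3 (mod 4) appear to even power.
Search a = 0, 1, 2, … for 4969 - a² a perfect square: first hit at a = 37: 4969 - 1369 = 3600 = 60².
4969 = 37² + 60² = 1369 + 3600 ✓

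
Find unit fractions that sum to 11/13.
1/2 + 1/3 + 1/78

Greedy algorithm:
11/13: ceiling(13/11) = 2, use 1/2
9/26: ceiling(26/9) = 3, use 1/3
1/78: ceiling(78/1) = 78, use 1/78
Result: 11/13 = 1/2 + 1/3 + 1/78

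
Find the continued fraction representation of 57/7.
[8; 7]

Euclidean algorithm steps:
57 = 8 × 7 + 1
7 = 7 × 1 + 0
Continued fraction: [8; 7]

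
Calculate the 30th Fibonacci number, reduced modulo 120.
80

Matrix identity: Q^n = [[F_(n+1), F_n], [F_n, F_(n-1)]] with Q = [[1,1],[1,0]].
n = 30 = 11110₂. Square-and-multiply, entries mod 120:
Q^1 = [[1,1],[1,0]]
Q^3 = (Q^1)²·Q = [[3,2],[2,1]]
Q^7 = (Q^3)²·Q = [[21,13],[13,8]]
Q^15 = (Q^7)²·Q = [[27,10],[10,17]]
Q^30 = (Q^15)² = [[109,80],[80,29]]
F_30 mod 120 = Q^30[0][1] = 80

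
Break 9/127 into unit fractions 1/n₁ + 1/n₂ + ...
1/15 + 1/239 + 1/65043 + 1/4935625448 + 1/48720797120954775960

Greedy algorithm:
9/127: ceiling(127/9) = 15, use 1/15
8/1905: ceiling(1905/8) = 239, use 1/239
7/455295: ceiling(455295/7) = 65043, use 1/65043
2/9871250895: ceiling(9871250895/2) = 4935625448, use 1/4935625448
1/48720797120954775960: ceiling(48720797120954775960/1) = 48720797120954775960, use 1/48720797120954775960
Result: 9/127 = 1/15 + 1/239 + 1/65043 + 1/4935625448 + 1/48720797120954775960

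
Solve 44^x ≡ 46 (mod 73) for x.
18

Baby-step giant-step with step n = ⌈√73⌉ = 9.
Baby steps 44^j mod 73 (j:value) for j=0..8: 0:1, 1:44, 2:38, 3:66, 4:57, 5:26, 6:49, 7:39, 8:37.
Giant-step multiplier: 44^(-9) ≡ 44^(72-9) = 44^63 ≡ 10 (mod 73).
Giant steps γ_i = 46·10^i mod 73: γ_0=46, γ_1=22, γ_2=1 (in table at j=0).
x = i·n + j = 2·9 + 0 = 18.
Check: 44^18 ≡ 46 (mod 73).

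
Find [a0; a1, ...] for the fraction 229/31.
[7; 2, 1, 1, 2, 2]

Euclidean algorithm steps:
229 = 7 × 31 + 12
31 = 2 × 12 + 7
12 = 1 × 7 + 5
7 = 1 × 5 + 2
5 = 2 × 2 + 1
2 = 2 × 1 + 0
Continued fraction: [7; 2, 1, 1, 2, 2]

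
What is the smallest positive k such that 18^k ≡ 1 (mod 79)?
13

79 is prime, so ord(18) divides φ(79) = 78.
Divisors of 78: 1, 2, 3, 6, 13, 26, 39, 78.
Repeated squaring: 18^1 ≡ 18, 18^2 ≡ 8, 18^4 ≡ 64, 18^8 ≡ 67, 18^16 ≡ 65, 18^32 ≡ 38, 18^64 ≡ 22 (mod 79).
Test 18^d mod 79 for each divisor d in increasing order:
18^1 ≡ 18
18^2 ≡ 8
18^3 = 18^2·18^1 ≡ 65
18^6 = 18^4·18^2 ≡ 38
18^13 = 18^8·18^4·18^1 ≡ 1  ← first divisor giving 1
The order is 13.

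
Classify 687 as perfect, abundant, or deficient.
deficient

Proper divisors of 687: sum = 1 + 3 + 229 = 233
Since 233 < 687, 687 is deficient.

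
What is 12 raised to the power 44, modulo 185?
71

Repeated squaring. Binary of 44 = 101100.
12^1 ≡ 12 (mod 185); 12^2 ≡ 144 (mod 185); 12^4 ≡ 16 (mod 185); 12^8 ≡ 71 (mod 185); 12^16 ≡ 46 (mod 185); 12^32 ≡ 81 (mod 185)
12^44 = 12^4 × 12^8 × 12^32 ≡ 71 (mod 185)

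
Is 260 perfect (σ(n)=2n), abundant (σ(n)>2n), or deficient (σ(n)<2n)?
abundant

Proper divisors of 260: sum = 1 + 2 + 4 + 5 + 10 + 13 + 20 + 26 + 52 + 65 + 130 = 328
Since 328 > 260, 260 is abundant.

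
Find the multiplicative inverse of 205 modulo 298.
157

gcd(205, 298) = 1, so the inverse exists.
Extended Euclidean algorithm on (298, 205):
298 = 1 × 205 + 93  ⟹  93 = (1)·298 + (-1)·205
205 = 2 × 93 + 19  ⟹  19 = (-2)·298 + (3)·205
93 = 4 × 19 + 17  ⟹  17 = (9)·298 + (-13)·205
19 = 1 × 17 + 2  ⟹  2 = (-11)·298 + (16)·205
17 = 8 × 2 + 1  ⟹  1 = (97)·298 + (-141)·205
So (-141)·205 ≡ 1 (mod 298), i.e. 205^(-1) ≡ -141 ≡ 157 (mod 298).
Check: 205 × 157 = 32185 ≡ 1 (mod 298)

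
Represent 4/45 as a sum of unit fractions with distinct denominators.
1/12 + 1/180

Greedy algorithm:
4/45: ceiling(45/4) = 12, use 1/12
1/180: ceiling(180/1) = 180, use 1/180
Result: 4/45 = 1/12 + 1/180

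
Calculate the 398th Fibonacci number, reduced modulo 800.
249

Matrix identity: Q^n = [[F_(n+1), F_n], [F_n, F_(n-1)]] with Q = [[1,1],[1,0]].
n = 398 = 110001110₂. Square-and-multiply, entries mod 800:
Q^1 = [[1,1],[1,0]]
Q^3 = (Q^1)²·Q = [[3,2],[2,1]]
Q^6 = (Q^3)² = [[13,8],[8,5]]
Q^12 = (Q^6)² = [[233,144],[144,89]]
Q^24 = (Q^12)² = [[625,768],[768,657]]
Q^49 = (Q^24)²·Q = [[225,449],[449,576]]
Q^99 = (Q^49)²·Q = [[675,226],[226,449]]
Q^199 = (Q^99)²·Q = [[725,301],[301,424]]
Q^398 = (Q^199)² = [[226,249],[249,777]]
F_398 mod 800 = Q^398[0][1] = 249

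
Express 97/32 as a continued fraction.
[3; 32]

Euclidean algorithm steps:
97 = 3 × 32 + 1
32 = 32 × 1 + 0
Continued fraction: [3; 32]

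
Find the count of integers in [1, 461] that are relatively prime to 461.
460

461 = 461
φ(n) = n × ∏(1 - 1/p) for each prime p dividing n
φ(461) = 461 × (1 - 1/461) = 460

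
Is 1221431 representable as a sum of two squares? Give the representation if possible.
Not possible

Factorization: 1221431 = 31^3 × 41
By Fermat: n is sum of two squares iff every prime p ≡ 3 (mod 4) appears to even power.
Prime(s) ≡ 3 (mod 4) with odd exponent: [(31, 3)]
Therefore 1221431 cannot be expressed as a² + b².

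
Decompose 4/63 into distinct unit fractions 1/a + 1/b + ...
1/16 + 1/1008

Greedy algorithm:
4/63: ceiling(63/4) = 16, use 1/16
1/1008: ceiling(1008/1) = 1008, use 1/1008
Result: 4/63 = 1/16 + 1/1008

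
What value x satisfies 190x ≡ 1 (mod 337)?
243

gcd(190, 337) = 1, so the inverse exists.
Extended Euclidean algorithm on (337, 190):
337 = 1 × 190 + 147  ⟹  147 = (1)·337 + (-1)·190
190 = 1 × 147 + 43  ⟹  43 = (-1)·337 + (2)·190
147 = 3 × 43 + 18  ⟹  18 = (4)·337 + (-7)·190
43 = 2 × 18 + 7  ⟹  7 = (-9)·337 + (16)·190
18 = 2 × 7 + 4  ⟹  4 = (22)·337 + (-39)·190
7 = 1 × 4 + 3  ⟹  3 = (-31)·337 + (55)·190
4 = 1 × 3 + 1  ⟹  1 = (53)·337 + (-94)·190
So (-94)·190 ≡ 1 (mod 337), i.e. 190^(-1) ≡ -94 ≡ 243 (mod 337).
Check: 190 × 243 = 46170 ≡ 1 (mod 337)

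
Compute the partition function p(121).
2056148051

p(n) counts ways to write n as a sum of positive integers (order ignored).
Euler's pentagonal recurrence: p(k) = p(k-1) + p(k-2) - p(k-5) - p(k-7) + p(k-12) + p(k-15) - ... (offsets j(3j∓1)/2, signs ++--, p(0)=1, p(<0)=0).
DP table for k = 0..120: p(0)=1, p(1)=1, p(2)=2, p(3)=3, p(4)=5, p(5)=7, p(6)=11, p(7)=15, p(8)=22, p(9)=30, p(10)=42, p(11)=56, p(12)=77, p(13)=101, p(14)=135, p(15)=176, p(16)=231, p(17)=297, p(18)=385, p(19)=490, p(20)=627, p(21)=792, p(22)=1002, p(23)=1255, p(24)=1575, p(25)=1958, p(26)=2436, p(27)=3010, p(28)=3718, p(29)=4565, p(30)=5604, p(31)=6842, p(32)=8349, p(33)=10143, p(34)=12310, p(35)=14883, p(36)=17977, p(37)=21637, p(38)=26015, p(39)=31185, p(40)=37338, p(41)=44583, p(42)=53174, p(43)=63261, p(44)=75175, p(45)=89134, p(46)=105558, p(47)=124754, p(48)=147273, p(49)=173525, p(50)=204226, p(51)=239943, p(52)=281589, p(53)=329931, p(54)=386155, p(55)=451276, p(56)=526823, p(57)=614154, p(58)=715220, p(59)=831820, p(60)=966467, p(61)=1121505, p(62)=1300156, p(63)=1505499, p(64)=1741630, p(65)=2012558, p(66)=2323520, p(67)=2679689, p(68)=3087735, p(69)=3554345, p(70)=4087968, p(71)=4697205, p(72)=5392783, p(73)=6185689, p(74)=7089500, p(75)=8118264, p(76)=9289091, p(77)=10619863, p(78)=12132164, p(79)=13848650, p(80)=15796476, p(81)=18004327, p(82)=20506255, p(83)=23338469, p(84)=26543660, p(85)=30167357, p(86)=34262962, p(87)=38887673, p(88)=44108109, p(89)=49995925, p(90)=56634173, p(91)=64112359, p(92)=72533807, p(93)=82010177, p(94)=92669720, p(95)=104651419, p(96)=118114304, p(97)=133230930, p(98)=150198136, p(99)=169229875, p(100)=190569292, p(101)=214481126, p(102)=241265379, p(103)=271248950, p(104)=304801365, p(105)=342325709, p(106)=384276336, p(107)=431149389, p(108)=483502844, p(109)=541946240, p(110)=607163746, p(111)=679903203, p(112)=761002156, p(113)=851376628, p(114)=952050665, p(115)=1064144451, p(116)=1188908248, p(117)=1327710076, p(118)=1482074143, p(119)=1653668665, p(120)=1844349560.
Final step: p(121) = p(120) + p(119) - p(116) - p(114) + p(109) + p(106) - p(99) - p(95) + p(86) + p(81) - p(70) - p(64) + p(51) + p(44) - p(29) - p(21) + p(4)
= 1844349560 + 1653668665 - 1188908248 - 952050665 + 541946240 + 384276336 - 169229875 - 104651419 + 34262962 + 18004327 - 4087968 - 1741630 + 239943 + 75175 - 4565 - 792 + 5
= 2056148051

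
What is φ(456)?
144

456 = 2^3 × 3 × 19
φ(n) = n × ∏(1 - 1/p) for each prime p dividing n
φ(456) = 456 × (1 - 1/2) × (1 - 1/3) × (1 - 1/19) = 144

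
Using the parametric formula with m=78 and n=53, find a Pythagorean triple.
(3275, 8268, 8893)

Euclid's formula: a = m² - n², b = 2mn, c = m² + n²
m = 78, n = 53
a = 78² - 53² = 6084 - 2809 = 3275
b = 2 × 78 × 53 = 8268
c = 78² + 53² = 6084 + 2809 = 8893
Verification: 3275² + 8268² = 10725625 + 68359824 = 79085449 = 8893² ✓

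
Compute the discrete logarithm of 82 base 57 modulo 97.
65

Baby-step giant-step with step n = ⌈√97⌉ = 10.
Baby steps 57^j mod 97 (j:value) for j=0..9: 0:1, 1:57, 2:48, 3:20, 4:73, 5:87, 6:12, 7:5, 8:91, 9:46.
Giant-step multiplier: 57^(-10) ≡ 57^(96-10) = 57^86 ≡ 65 (mod 97).
Giant steps γ_i = 82·65^i mod 97: γ_0=82, γ_1=92, γ_2=63, γ_3=21, γ_4=7, γ_5=67, γ_6=87 (in table at j=5).
x = i·n + j = 6·10 + 5 = 65.
Check: 57^65 ≡ 82 (mod 97).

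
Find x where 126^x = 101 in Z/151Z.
81

Baby-step giant-step with step n = ⌈√151⌉ = 13.
Baby steps 126^j mod 151 (j:value) for j=0..12: 0:1, 1:126, 2:21, 3:79, 4:139, 5:149, 6:50, 7:109, 8:144, 9:24, 10:4, 11:51, 12:84.
Giant-step multiplier: 126^(-13) ≡ 126^(150-13) = 126^137 ≡ 54 (mod 151).
Giant steps γ_i = 101·54^i mod 151: γ_0=101, γ_1=18, γ_2=66, γ_3=91, γ_4=82, γ_5=49, γ_6=79 (in table at j=3).
x = i·n + j = 6·13 + 3 = 81.
Check: 126^81 ≡ 101 (mod 151).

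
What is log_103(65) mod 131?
128

Baby-step giant-step with step n = ⌈√131⌉ = 12.
Baby steps 103^j mod 131 (j:value) for j=0..11: 0:1, 1:103, 2:129, 3:56, 4:4, 5:19, 6:123, 7:93, 8:16, 9:76, 10:99, 11:110.
Giant-step multiplier: 103^(-12) ≡ 103^(130-12) = 103^118 ≡ 43 (mod 131).
Giant steps γ_i = 65·43^i mod 131: γ_0=65, γ_1=44, γ_2=58, γ_3=5, γ_4=84, γ_5=75, γ_6=81, γ_7=77, γ_8=36, γ_9=107, γ_10=16 (in table at j=8).
x = i·n + j = 10·12 + 8 = 128.
Check: 103^128 ≡ 65 (mod 131).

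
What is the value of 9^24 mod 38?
11

Repeated squaring. Binary of 24 = 11000.
9^1 ≡ 9 (mod 38); 9^2 ≡ 5 (mod 38); 9^4 ≡ 25 (mod 38); 9^8 ≡ 17 (mod 38); 9^16 ≡ 23 (mod 38)
9^24 = 9^8 × 9^16 ≡ 11 (mod 38)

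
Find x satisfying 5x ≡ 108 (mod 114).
x ≡ 90 (mod 114)

gcd(5, 114) = 1, which divides 108, so solutions exist.
Find 5^(-1) mod 114 by the extended Euclidean algorithm:
114 = 22 × 5 + 4  ⟹  4 = (1)·114 + (-22)·5
5 = 1 × 4 + 1  ⟹  1 = (-1)·114 + (23)·5
So (23)·5 ≡ 1 (mod 114), i.e. 5^(-1) ≡ 23 (mod 114).
x ≡ 23 × 108 = 2484 ≡ 90 (mod 114).
Check: 5 × 90 = 450 ≡ 108 (mod 114).
Unique solution: x ≡ 90 (mod 114)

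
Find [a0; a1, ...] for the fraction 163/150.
[1; 11, 1, 1, 6]

Euclidean algorithm steps:
163 = 1 × 150 + 13
150 = 11 × 13 + 7
13 = 1 × 7 + 6
7 = 1 × 6 + 1
6 = 6 × 1 + 0
Continued fraction: [1; 11, 1, 1, 6]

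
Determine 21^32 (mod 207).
81

Repeated squaring. Binary of 32 = 100000.
21^1 ≡ 21 (mod 207); 21^2 ≡ 27 (mod 207); 21^4 ≡ 108 (mod 207); 21^8 ≡ 72 (mod 207); 21^16 ≡ 9 (mod 207); 21^32 ≡ 81 (mod 207)
21^32 = 21^32 ≡ 81 (mod 207)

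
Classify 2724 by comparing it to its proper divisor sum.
abundant

Proper divisors of 2724: sum = 1 + 2 + 3 + 4 + 6 + 12 + 227 + 454 + 681 + 908 + 1362 = 3660
Since 3660 > 2724, 2724 is abundant.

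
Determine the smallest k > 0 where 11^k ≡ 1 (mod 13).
12

13 is prime, so ord(11) divides φ(13) = 12.
Divisors of 12: 1, 2, 3, 4, 6, 12.
Repeated squaring: 11^1 ≡ 11, 11^2 ≡ 4, 11^4 ≡ 3, 11^8 ≡ 9 (mod 13).
Test 11^d mod 13 for each divisor d in increasing order:
11^1 ≡ 11
11^2 ≡ 4
11^3 = 11^2·11^1 ≡ 5
11^4 ≡ 3
11^6 = 11^4·11^2 ≡ 12
11^12 = 11^8·11^4 ≡ 1  ← first divisor giving 1
The order is 12.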